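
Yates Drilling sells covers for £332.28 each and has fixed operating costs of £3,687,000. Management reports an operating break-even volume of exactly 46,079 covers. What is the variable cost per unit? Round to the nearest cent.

At break-even, FC = Q × (P − VC), so P − VC = £3,687,000 ÷ 46,079 = £80.0148.
Hence VC = price − CM = £332.28 − £80.0148 = £252.27.

£252.27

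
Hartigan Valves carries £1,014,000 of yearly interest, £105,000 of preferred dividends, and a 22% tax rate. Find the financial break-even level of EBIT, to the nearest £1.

Preferred dividends are paid after tax, so their pre-tax equivalent is £105,000 ÷ (1 − 0.22) = £134,615.38.
EPS = 0 when EBIT covers interest plus the pre-tax preferred burden: £1,014,000 + £134,615.38 = £1,148,615.38.

£1,148,615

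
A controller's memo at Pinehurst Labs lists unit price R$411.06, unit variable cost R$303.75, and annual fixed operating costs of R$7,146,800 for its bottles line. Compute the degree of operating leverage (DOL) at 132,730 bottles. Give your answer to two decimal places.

2.01

Total contribution margin = 132,730 × R$107.31 = R$14,243,256.30.
EBIT = R$14,243,256.30 − R$7,146,800 = R$7,096,456.30.
DOL = contribution ÷ EBIT = R$14,243,256.30 ÷ R$7,096,456.30 = 2.0071.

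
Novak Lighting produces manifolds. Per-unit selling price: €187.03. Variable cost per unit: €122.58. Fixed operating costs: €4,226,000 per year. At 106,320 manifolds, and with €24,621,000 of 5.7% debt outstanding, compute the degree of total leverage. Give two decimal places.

5.60

Contribution at this volume is 106,320 × €64.45 = €6,852,324.00.
Operating income = contribution − fixed costs = €6,852,324.00 − €4,226,000 = €2,626,324.00. Interest = €1,403,397.00, so EBIT − I = €1,222,927.00.
Degree of total leverage = total CM / (EBIT − interest) = €6,852,324.00 / €1,222,927.00 = 5.6032.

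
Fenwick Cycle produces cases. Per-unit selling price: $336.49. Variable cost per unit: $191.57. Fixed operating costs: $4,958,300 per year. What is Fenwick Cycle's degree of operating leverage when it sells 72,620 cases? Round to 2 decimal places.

1.89

At 72,620 units, contribution = 72,620 × $144.92 = $10,524,090.40.
Subtracting fixed costs: EBIT = $10,524,090.40 − $4,958,300 = $5,565,790.40.
So DOL = total CM / EBIT = $10,524,090.40 / $5,565,790.40 = 1.8909.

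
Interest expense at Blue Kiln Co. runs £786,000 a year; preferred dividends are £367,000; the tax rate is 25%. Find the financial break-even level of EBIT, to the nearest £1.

Preferred dividends are paid after tax, so their pre-tax equivalent is £367,000 ÷ (1 − 0.25) = £489,333.33.
Financial break-even EBIT = interest + D_p ÷ (1 − t) = £786,000 + £489,333.33 = £1,275,333.33.

£1,275,333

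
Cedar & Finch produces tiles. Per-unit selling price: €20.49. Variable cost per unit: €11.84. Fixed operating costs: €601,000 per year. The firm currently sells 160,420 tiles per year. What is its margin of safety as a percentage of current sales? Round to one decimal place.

56.7%

Contribution margin per unit = €20.49 − €11.84 = €8.65. Break-even units = €601,000 ÷ €8.65 = 69,479.77; break-even revenue = 69,479.77 × €20.49 = €1,423,640.46.
Actual sales revenue = 160,420 × €20.49 = €3,287,005.80.
Margin of safety = (€3,287,005.80 − €1,423,640.46) ÷ €3,287,005.80 = 56.7%.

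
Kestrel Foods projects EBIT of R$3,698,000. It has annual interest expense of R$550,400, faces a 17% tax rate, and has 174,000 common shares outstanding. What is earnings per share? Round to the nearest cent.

R$15.01

Pre-tax income = R$3,698,000 − R$550,400.00 = R$3,147,600.00.
Net income = R$3,147,600.00 × (1 − 0.17) = R$2,612,508.00.
Per share: R$2,612,508.00 / 174,000 shares = R$15.01.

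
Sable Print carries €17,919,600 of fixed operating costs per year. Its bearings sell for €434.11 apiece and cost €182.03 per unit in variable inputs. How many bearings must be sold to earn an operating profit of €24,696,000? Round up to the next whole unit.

Each unit contributes €434.11 − €182.03 = €252.08.
Units = (FC + target) / CM = (€17,919,600 + €24,696,000) / €252.08 = 169,055.86, so 169,056 bearings.

169,056 bearings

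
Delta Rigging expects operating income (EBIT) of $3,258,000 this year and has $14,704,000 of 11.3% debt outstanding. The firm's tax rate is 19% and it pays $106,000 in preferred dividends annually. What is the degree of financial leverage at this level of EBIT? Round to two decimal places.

2.22

Annual interest charges come to $1,661,552.00.
Preferred dividends grossed up pre-tax: $106,000 / (1 − 0.19) = $130,864.20.
DFL = EBIT ÷ [EBIT − I − D_p/(1−t)] = $3,258,000 ÷ [$3,258,000 − $1,661,552.00 − $130,864.20] = $3,258,000 ÷ $1,465,583.80 = 2.2230.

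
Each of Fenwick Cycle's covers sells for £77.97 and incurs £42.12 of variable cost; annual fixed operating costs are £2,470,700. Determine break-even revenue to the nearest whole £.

CM per unit = £77.97 − £42.12 = £35.85; CM ratio = £35.85 / £77.97 = 0.4598.
Break-even revenue = fixed costs × price ÷ CM = £2,470,700 × £77.97 ÷ £35.85 = £5,373,514.

£5,373,514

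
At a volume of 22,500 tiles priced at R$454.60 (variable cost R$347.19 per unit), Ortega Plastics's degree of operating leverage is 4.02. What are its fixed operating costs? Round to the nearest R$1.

At 22,500 units, contribution = 22,500 × R$107.41 = R$2,416,725.00.
DOL = contribution / EBIT, so EBIT = R$2,416,725.00 / 4.02 = R$601,175.37.
Fixed costs = CM − EBIT = R$2,416,725.00 − R$601,175.37 = R$1,815,550.

R$1,815,550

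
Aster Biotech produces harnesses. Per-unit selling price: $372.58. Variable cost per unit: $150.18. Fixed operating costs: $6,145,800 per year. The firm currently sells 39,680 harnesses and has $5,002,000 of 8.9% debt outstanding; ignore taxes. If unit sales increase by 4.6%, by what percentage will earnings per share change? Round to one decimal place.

Contribution at this volume is 39,680 × $222.40 = $8,824,832.00.
Subtracting fixed costs: EBIT = $8,824,832.00 − $6,145,800 = $2,679,032.00.
Interest = $445,178.00, so EBIT − I = $2,233,854.00.
Degree of combined leverage = contribution ÷ (EBIT − I) = $8,824,832.00 ÷ $2,233,854.00 = 3.9505.
EPS therefore changes by 3.9505 × (+4.6%) = +18.2%.

+18.2%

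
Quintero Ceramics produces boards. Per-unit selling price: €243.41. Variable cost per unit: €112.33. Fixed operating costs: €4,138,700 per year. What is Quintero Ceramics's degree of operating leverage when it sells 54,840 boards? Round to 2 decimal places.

2.36

Total contribution margin = 54,840 × €131.08 = €7,188,427.20.
Operating income = contribution − fixed costs = €7,188,427.20 − €4,138,700 = €3,049,727.20.
DOL = contribution ÷ EBIT = €7,188,427.20 ÷ €3,049,727.20 = 2.3571.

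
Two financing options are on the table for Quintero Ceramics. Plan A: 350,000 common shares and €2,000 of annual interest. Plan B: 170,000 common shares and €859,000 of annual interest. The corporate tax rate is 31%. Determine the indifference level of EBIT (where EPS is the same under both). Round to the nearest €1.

€1,668,389

Set EPS_A = EPS_B: (EBIT − €2,000)(1 − 0.31) ÷ 350,000 = (EBIT − €859,000)(1 − 0.31) ÷ 170,000.
The (1 − t) factor cancels: (EBIT − 2,000) × 170,000 = (EBIT − 859,000) × 350,000.
Solving, EBIT = (859,000·350,000 − 2,000·170,000) / (350,000 − 170,000) = 300,310,000,000 / 180,000 = 1,668,388.89.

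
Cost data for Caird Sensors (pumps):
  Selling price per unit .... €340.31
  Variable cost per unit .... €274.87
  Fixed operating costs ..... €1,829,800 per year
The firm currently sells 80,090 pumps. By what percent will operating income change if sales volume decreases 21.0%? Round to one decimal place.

Total contribution margin = 80,090 × €65.44 = €5,241,089.60.
Subtracting fixed costs: EBIT = €5,241,089.60 − €1,829,800 = €3,411,289.60.
So DOL = total CM / EBIT = €5,241,089.60 / €3,411,289.60 = 1.5364.
Operating income changes by 1.5364 × -21.0% = -32.3%.

-32.3%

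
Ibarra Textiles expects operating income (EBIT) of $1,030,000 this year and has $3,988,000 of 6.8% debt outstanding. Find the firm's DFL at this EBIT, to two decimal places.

Interest = $271,184.00.
DFL = EBIT ÷ (EBIT − I) = $1,030,000 ÷ ($1,030,000 − $271,184.00) = $1,030,000 ÷ $758,816.00 = 1.3574.

1.36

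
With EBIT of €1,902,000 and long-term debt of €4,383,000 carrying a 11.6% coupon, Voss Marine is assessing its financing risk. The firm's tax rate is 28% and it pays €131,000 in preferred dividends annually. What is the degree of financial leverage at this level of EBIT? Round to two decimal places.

Annual interest charges come to €508,428.00.
Preferred dividends grossed up pre-tax: €131,000 / (1 − 0.28) = €181,944.44.
DFL = EBIT ÷ [EBIT − I − D_p/(1−t)] = €1,902,000 ÷ [€1,902,000 − €508,428.00 − €181,944.44] = €1,902,000 ÷ €1,211,627.56 = 1.5698.

1.57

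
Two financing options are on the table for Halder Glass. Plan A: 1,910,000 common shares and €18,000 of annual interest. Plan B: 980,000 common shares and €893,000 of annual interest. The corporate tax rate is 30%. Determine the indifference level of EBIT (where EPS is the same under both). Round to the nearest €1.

€1,815,043

At indifference, (EBIT − 18,000)(1 − t)/1,910,000 = (EBIT − 893,000)(1 − t)/980,000.
The (1 − t) factor cancels: (EBIT − 18,000) × 980,000 = (EBIT − 893,000) × 1,910,000.
EBIT × (1,910,000 − 980,000) = 893,000 × 1,910,000 − 18,000 × 980,000 = 1,687,990,000,000, so EBIT = 1,687,990,000,000 ÷ 930,000 = 1,815,043.01.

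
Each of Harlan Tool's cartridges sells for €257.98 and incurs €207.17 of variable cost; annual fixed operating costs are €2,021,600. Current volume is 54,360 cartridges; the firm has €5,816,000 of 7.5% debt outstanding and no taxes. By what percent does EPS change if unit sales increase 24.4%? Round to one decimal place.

Contribution at this volume is 54,360 × €50.81 = €2,762,031.60.
Subtracting fixed costs: EBIT = €2,762,031.60 − €2,021,600 = €740,431.60.
After interest of €436,200.00, pre-tax earnings = €304,231.60.
DCL = total CM / (EBIT − I) = €2,762,031.60 / €304,231.60 = 9.0787.
EPS therefore changes by 9.0787 × (+24.4%) = +221.5%.

+221.5%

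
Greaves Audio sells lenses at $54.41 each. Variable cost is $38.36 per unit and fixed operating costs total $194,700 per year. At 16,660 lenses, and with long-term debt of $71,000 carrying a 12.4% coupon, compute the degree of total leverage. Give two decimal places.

Contribution at this volume is 16,660 × $16.05 = $267,393.00.
EBIT = $267,393.00 − $194,700 = $72,693.00. Interest = $8,804.00, so EBIT − I = $63,889.00.
Degree of total leverage = total CM / (EBIT − interest) = $267,393.00 / $63,889.00 = 4.1853.

4.19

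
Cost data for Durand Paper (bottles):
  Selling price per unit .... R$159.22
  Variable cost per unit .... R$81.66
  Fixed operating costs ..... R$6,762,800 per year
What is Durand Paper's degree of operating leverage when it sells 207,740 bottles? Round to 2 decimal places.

1.72

Total contribution margin = 207,740 × R$77.56 = R$16,112,314.40.
EBIT = R$16,112,314.40 − R$6,762,800 = R$9,349,514.40.
So DOL = total CM / EBIT = R$16,112,314.40 / R$9,349,514.40 = 1.7233.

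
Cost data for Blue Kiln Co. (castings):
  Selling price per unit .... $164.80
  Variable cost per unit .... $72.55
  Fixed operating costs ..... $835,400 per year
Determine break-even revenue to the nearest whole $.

$1,492,400

CM per unit = $164.80 − $72.55 = $92.25; CM ratio = $92.25 / $164.80 = 0.5598.
Break-even sales = FC ÷ CM ratio = $835,400 × $164.80 / $92.25 = $1,492,400.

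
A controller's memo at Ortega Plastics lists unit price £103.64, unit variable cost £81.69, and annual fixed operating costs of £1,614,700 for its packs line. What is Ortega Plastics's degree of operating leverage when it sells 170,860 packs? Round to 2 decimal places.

At 170,860 units, contribution = 170,860 × £21.95 = £3,750,377.00.
Subtracting fixed costs: EBIT = £3,750,377.00 − £1,614,700 = £2,135,677.00.
Degree of operating leverage = £3,750,377.00 / £2,135,677.00 = 1.7561.

1.76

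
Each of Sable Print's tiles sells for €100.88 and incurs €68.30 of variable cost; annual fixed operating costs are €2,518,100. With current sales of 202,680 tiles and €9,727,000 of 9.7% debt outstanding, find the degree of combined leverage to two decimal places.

Total contribution margin = 202,680 × €32.58 = €6,603,314.40.
Subtracting fixed costs: EBIT = €6,603,314.40 − €2,518,100 = €4,085,214.40. Interest = €943,519.00.
DOL = €6,603,314.40 ÷ €4,085,214.40 = 1.6164; DFL = €4,085,214.40 ÷ €3,141,695.40 = 1.3003.
DCL = DOL × DFL = 1.6164 × 1.3003 = 2.1018.

2.10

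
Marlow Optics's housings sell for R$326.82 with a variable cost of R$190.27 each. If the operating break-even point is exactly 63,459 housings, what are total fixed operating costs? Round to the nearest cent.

Unit CM = price − variable cost = R$326.82 − R$190.27 = R$136.55.
Since BE = FC / CM, FC = 63,459 × R$136.55 = R$8,665,326.45.

R$8,665,326.45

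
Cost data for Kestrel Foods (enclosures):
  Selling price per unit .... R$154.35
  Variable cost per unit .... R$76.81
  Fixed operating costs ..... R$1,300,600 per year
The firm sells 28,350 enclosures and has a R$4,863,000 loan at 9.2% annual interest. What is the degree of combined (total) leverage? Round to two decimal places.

Contribution at this volume is 28,350 × R$77.54 = R$2,198,259.00.
EBIT = R$2,198,259.00 − R$1,300,600 = R$897,659.00. Interest = R$447,396.00, so EBIT − I = R$450,263.00.
DCL = contribution ÷ (EBIT − I) = R$2,198,259.00 ÷ R$450,263.00 = 4.8822.

4.88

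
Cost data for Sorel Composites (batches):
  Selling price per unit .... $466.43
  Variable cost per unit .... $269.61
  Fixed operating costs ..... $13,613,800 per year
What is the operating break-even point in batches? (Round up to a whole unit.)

Each unit contributes $466.43 − $269.61 = $196.82.
Break-even Q = $13,613,800 / $196.82 = 69,168.78 → 69,169 batches.

69,169 batches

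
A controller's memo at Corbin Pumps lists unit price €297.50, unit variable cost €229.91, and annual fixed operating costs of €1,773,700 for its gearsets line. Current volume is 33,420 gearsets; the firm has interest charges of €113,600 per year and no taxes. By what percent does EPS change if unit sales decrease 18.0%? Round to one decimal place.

At 33,420 units, contribution = 33,420 × €67.59 = €2,258,857.80.
Subtracting fixed costs: EBIT = €2,258,857.80 − €1,773,700 = €485,157.80.
Interest = €113,600.00, so EBIT − I = €371,557.80.
DCL = total CM / (EBIT − I) = €2,258,857.80 / €371,557.80 = 6.0794.
%ΔEPS = DCL × %ΔSales = 6.0794 × -18.0% = -109.4%.

-109.4%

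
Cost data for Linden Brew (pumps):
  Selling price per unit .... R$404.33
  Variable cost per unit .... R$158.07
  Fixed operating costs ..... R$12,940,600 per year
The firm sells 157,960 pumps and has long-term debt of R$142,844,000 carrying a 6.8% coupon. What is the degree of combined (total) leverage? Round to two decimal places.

2.39

Total contribution margin = 157,960 × R$246.26 = R$38,899,229.60.
EBIT = R$38,899,229.60 − R$12,940,600 = R$25,958,629.60. Interest = R$9,713,392.00.
DOL = R$38,899,229.60 ÷ R$25,958,629.60 = 1.4985; DFL = R$25,958,629.60 ÷ R$16,245,237.60 = 1.5979.
DCL = DOL × DFL = 1.4985 × 1.5979 = 2.3945.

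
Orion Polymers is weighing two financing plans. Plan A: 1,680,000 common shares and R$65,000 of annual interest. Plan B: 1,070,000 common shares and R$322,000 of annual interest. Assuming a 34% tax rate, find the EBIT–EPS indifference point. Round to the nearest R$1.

R$772,803

At indifference, (EBIT − 65,000)(1 − t)/1,680,000 = (EBIT − 322,000)(1 − t)/1,070,000.
Cancelling (1 − t) and cross-multiplying: 1,070,000·(EBIT − 65,000) = 1,680,000·(EBIT − 322,000).
EBIT × (1,680,000 − 1,070,000) = 322,000 × 1,680,000 − 65,000 × 1,070,000 = 471,410,000,000, so EBIT = 471,410,000,000 ÷ 610,000 = 772,803.28.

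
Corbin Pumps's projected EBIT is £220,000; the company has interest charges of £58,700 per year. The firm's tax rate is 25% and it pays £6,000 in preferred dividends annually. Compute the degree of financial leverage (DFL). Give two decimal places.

1.44

Annual interest charges come to £58,700.00.
Pre-tax preferred-dividend burden = £6,000 ÷ (1 − 0.25) = £8,000.00.
DFL = EBIT ÷ [EBIT − I − D_p/(1−t)] = £220,000 ÷ [£220,000 − £58,700.00 − £8,000.00] = £220,000 ÷ £153,300.00 = 1.4351.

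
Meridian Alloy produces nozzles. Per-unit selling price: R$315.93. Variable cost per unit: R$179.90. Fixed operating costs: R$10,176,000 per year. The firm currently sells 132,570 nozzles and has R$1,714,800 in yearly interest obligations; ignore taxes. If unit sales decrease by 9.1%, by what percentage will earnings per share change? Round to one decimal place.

-26.7%

Total contribution margin = 132,570 × R$136.03 = R$18,033,497.10.
Operating income = contribution − fixed costs = R$18,033,497.10 − R$10,176,000 = R$7,857,497.10.
Interest = R$1,714,800.00, so EBIT − I = R$6,142,697.10.
DCL = total CM / (EBIT − I) = R$18,033,497.10 / R$6,142,697.10 = 2.9358.
EPS therefore changes by 2.9358 × (-9.1%) = -26.7%.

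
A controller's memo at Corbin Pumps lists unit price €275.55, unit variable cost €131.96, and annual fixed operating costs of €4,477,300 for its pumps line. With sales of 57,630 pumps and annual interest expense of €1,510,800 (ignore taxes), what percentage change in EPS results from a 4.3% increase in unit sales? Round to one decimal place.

+15.6%

At 57,630 units, contribution = 57,630 × €143.59 = €8,275,091.70.
Subtracting fixed costs: EBIT = €8,275,091.70 − €4,477,300 = €3,797,791.70.
Interest = €1,510,800.00, so EBIT − I = €2,286,991.70.
DCL = total CM / (EBIT − I) = €8,275,091.70 / €2,286,991.70 = 3.6183.
EPS therefore changes by 3.6183 × (+4.3%) = +15.6%.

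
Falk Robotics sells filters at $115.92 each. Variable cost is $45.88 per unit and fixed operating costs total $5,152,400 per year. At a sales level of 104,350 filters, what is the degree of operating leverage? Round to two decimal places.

3.39

Contribution at this volume is 104,350 × $70.04 = $7,308,674.00.
Operating income = contribution − fixed costs = $7,308,674.00 − $5,152,400 = $2,156,274.00.
So DOL = total CM / EBIT = $7,308,674.00 / $2,156,274.00 = 3.3895.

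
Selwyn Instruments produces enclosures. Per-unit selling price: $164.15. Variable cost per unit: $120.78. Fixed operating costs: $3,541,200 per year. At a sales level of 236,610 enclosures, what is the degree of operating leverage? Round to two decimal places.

1.53

At 236,610 units, contribution = 236,610 × $43.37 = $10,261,775.70.
EBIT = $10,261,775.70 − $3,541,200 = $6,720,575.70.
DOL = contribution ÷ EBIT = $10,261,775.70 ÷ $6,720,575.70 = 1.5269.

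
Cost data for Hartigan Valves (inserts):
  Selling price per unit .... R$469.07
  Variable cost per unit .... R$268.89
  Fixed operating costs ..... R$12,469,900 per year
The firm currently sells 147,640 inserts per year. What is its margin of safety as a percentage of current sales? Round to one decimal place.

57.8%

Each unit contributes R$469.07 − R$268.89 = R$200.18. Break-even units = R$12,469,900 ÷ R$200.18 = 62,293.44; break-even revenue = 62,293.44 × R$469.07 = R$29,219,981.98.
Current sales = 147,640 × R$469.07 = R$69,253,494.80.
Margin of safety = (R$69,253,494.80 − R$29,219,981.98) ÷ R$69,253,494.80 = 57.8%.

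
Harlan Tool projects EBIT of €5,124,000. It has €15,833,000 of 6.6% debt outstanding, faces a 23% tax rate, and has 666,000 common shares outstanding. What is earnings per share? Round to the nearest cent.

Interest = €1,044,978.00, so EBT = €5,124,000 − €1,044,978.00 = €4,079,022.00.
After tax at 23%: net income = €4,079,022.00 × 0.77 = €3,140,846.94.
EPS = €3,140,846.94 ÷ 666,000 = €4.72.

€4.72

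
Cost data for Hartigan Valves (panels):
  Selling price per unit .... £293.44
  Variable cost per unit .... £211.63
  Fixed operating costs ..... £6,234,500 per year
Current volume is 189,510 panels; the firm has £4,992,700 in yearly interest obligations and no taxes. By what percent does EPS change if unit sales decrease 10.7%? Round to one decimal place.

-38.8%

At 189,510 units, contribution = 189,510 × £81.81 = £15,503,813.10.
EBIT = £15,503,813.10 − £6,234,500 = £9,269,313.10.
Interest = £4,992,700.00, so EBIT − I = £4,276,613.10.
Degree of combined leverage = contribution ÷ (EBIT − I) = £15,503,813.10 ÷ £4,276,613.10 = 3.6253.
EPS therefore changes by 3.6253 × (-10.7%) = -38.8%.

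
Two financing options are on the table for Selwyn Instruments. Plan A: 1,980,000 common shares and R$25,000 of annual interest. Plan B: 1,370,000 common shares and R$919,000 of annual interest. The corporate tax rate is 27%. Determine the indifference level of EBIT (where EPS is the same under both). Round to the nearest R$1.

R$2,926,836

Set EPS_A = EPS_B: (EBIT − R$25,000)(1 − 0.27) ÷ 1,980,000 = (EBIT − R$919,000)(1 − 0.27) ÷ 1,370,000.
Cancelling (1 − t) and cross-multiplying: 1,370,000·(EBIT − 25,000) = 1,980,000·(EBIT − 919,000).
Solving, EBIT = (919,000·1,980,000 − 25,000·1,370,000) / (1,980,000 − 1,370,000) = 1,785,370,000,000 / 610,000 = 2,926,836.07.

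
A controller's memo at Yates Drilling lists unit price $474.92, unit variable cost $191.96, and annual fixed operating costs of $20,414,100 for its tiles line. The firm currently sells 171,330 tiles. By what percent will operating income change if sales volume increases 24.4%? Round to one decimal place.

+42.1%

At 171,330 units, contribution = 171,330 × $282.96 = $48,479,536.80.
Subtracting fixed costs: EBIT = $48,479,536.80 − $20,414,100 = $28,065,436.80.
DOL = contribution ÷ EBIT = $48,479,536.80 ÷ $28,065,436.80 = 1.7274.
Operating income changes by 1.7274 × +24.4% = +42.1%.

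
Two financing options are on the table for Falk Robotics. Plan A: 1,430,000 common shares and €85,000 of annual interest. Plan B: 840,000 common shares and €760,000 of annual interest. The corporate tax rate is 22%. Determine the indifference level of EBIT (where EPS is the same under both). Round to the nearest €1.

€1,721,017

Set EPS_A = EPS_B: (EBIT − €85,000)(1 − 0.22) ÷ 1,430,000 = (EBIT − €760,000)(1 − 0.22) ÷ 840,000.
The (1 − t) factor cancels: (EBIT − 85,000) × 840,000 = (EBIT − 760,000) × 1,430,000.
Solving, EBIT = (760,000·1,430,000 − 85,000·840,000) / (1,430,000 − 840,000) = 1,015,400,000,000 / 590,000 = 1,721,016.95.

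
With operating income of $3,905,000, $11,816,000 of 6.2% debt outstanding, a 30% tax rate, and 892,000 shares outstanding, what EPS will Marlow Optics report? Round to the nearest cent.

$2.49

Pre-tax income = $3,905,000 − $732,592.00 = $3,172,408.00.
After tax at 30%: net income = $3,172,408.00 × 0.70 = $2,220,685.60.
Per share: $2,220,685.60 / 892,000 shares = $2.49.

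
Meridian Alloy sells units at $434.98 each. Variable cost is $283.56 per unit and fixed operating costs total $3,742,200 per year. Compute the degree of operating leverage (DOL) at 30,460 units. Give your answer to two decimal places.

Contribution at this volume is 30,460 × $151.42 = $4,612,253.20.
Subtracting fixed costs: EBIT = $4,612,253.20 − $3,742,200 = $870,053.20.
Degree of operating leverage = $4,612,253.20 / $870,053.20 = 5.3011.

5.30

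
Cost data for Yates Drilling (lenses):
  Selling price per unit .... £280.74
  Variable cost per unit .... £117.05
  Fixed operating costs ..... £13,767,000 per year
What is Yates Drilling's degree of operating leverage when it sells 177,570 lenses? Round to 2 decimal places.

1.90

Total contribution margin = 177,570 × £163.69 = £29,066,433.30.
Operating income = contribution − fixed costs = £29,066,433.30 − £13,767,000 = £15,299,433.30.
Degree of operating leverage = £29,066,433.30 / £15,299,433.30 = 1.8998.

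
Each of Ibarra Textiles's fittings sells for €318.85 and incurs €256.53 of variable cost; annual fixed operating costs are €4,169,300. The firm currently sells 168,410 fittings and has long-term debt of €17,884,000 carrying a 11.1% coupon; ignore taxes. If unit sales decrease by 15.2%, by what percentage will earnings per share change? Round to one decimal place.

-36.8%

At 168,410 units, contribution = 168,410 × €62.32 = €10,495,311.20.
EBIT = €10,495,311.20 − €4,169,300 = €6,326,011.20.
Interest = €1,985,124.00, so EBIT − I = €4,340,887.20.
DCL = total CM / (EBIT − I) = €10,495,311.20 / €4,340,887.20 = 2.4178.
EPS therefore changes by 2.4178 × (-15.2%) = -36.8%.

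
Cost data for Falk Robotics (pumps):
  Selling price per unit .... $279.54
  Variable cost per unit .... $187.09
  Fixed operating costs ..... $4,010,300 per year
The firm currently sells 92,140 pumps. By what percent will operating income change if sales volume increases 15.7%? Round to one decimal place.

Contribution at this volume is 92,140 × $92.45 = $8,518,343.00.
EBIT = $8,518,343.00 − $4,010,300 = $4,508,043.00.
So DOL = total CM / EBIT = $8,518,343.00 / $4,508,043.00 = 1.8896.
%ΔEBIT = DOL × %ΔSales = 1.8896 × +15.7% = +29.7%.

+29.7%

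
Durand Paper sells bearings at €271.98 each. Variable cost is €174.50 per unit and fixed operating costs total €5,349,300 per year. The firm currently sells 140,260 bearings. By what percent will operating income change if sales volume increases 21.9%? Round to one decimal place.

+36.0%

Contribution at this volume is 140,260 × €97.48 = €13,672,544.80.
EBIT = €13,672,544.80 − €5,349,300 = €8,323,244.80.
DOL = contribution ÷ EBIT = €13,672,544.80 ÷ €8,323,244.80 = 1.6427.
Operating income changes by 1.6427 × +21.9% = +36.0%.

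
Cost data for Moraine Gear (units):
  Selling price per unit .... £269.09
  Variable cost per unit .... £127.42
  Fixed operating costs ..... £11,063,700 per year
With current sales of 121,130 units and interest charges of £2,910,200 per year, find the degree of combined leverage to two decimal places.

5.39

Contribution at this volume is 121,130 × £141.67 = £17,160,487.10.
Operating income = contribution − fixed costs = £17,160,487.10 − £11,063,700 = £6,096,787.10. Interest = £2,910,200.00, so EBIT − I = £3,186,587.10.
Degree of total leverage = total CM / (EBIT − interest) = £17,160,487.10 / £3,186,587.10 = 5.3852.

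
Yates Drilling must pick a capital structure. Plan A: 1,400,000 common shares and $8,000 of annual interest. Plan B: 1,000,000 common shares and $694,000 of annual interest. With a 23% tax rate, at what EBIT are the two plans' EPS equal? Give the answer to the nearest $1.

$2,409,000

Set EPS_A = EPS_B: (EBIT − $8,000)(1 − 0.23) ÷ 1,400,000 = (EBIT − $694,000)(1 − 0.23) ÷ 1,000,000.
The (1 − t) factor cancels: (EBIT − 8,000) × 1,000,000 = (EBIT − 694,000) × 1,400,000.
EBIT × (1,400,000 − 1,000,000) = 694,000 × 1,400,000 − 8,000 × 1,000,000 = 963,600,000,000, so EBIT = 963,600,000,000 ÷ 400,000 = 2,409,000.00.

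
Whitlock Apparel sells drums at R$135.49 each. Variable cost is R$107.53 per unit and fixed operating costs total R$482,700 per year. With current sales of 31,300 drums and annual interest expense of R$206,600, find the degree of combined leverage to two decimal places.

At 31,300 units, contribution = 31,300 × R$27.96 = R$875,148.00.
EBIT = R$875,148.00 − R$482,700 = R$392,448.00. Interest = R$206,600.00, so EBIT − I = R$185,848.00.
DCL = contribution ÷ (EBIT − I) = R$875,148.00 ÷ R$185,848.00 = 4.7089.

4.71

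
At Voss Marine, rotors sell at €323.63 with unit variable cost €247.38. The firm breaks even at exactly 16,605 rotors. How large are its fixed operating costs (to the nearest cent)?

€1,266,131.25

Each unit contributes €323.63 − €247.38 = €76.25.
Since BE = FC / CM, FC = 16,605 × €76.25 = €1,266,131.25.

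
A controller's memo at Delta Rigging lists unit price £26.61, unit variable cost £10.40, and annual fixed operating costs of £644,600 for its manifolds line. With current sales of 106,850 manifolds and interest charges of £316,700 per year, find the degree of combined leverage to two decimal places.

Contribution at this volume is 106,850 × £16.21 = £1,732,038.50.
Operating income = contribution − fixed costs = £1,732,038.50 − £644,600 = £1,087,438.50. Interest = £316,700.00.
DOL = £1,732,038.50 ÷ £1,087,438.50 = 1.5928; DFL = £1,087,438.50 ÷ £770,738.50 = 1.4109.
DCL = DOL × DFL = 1.5928 × 1.4109 = 2.2473.

2.25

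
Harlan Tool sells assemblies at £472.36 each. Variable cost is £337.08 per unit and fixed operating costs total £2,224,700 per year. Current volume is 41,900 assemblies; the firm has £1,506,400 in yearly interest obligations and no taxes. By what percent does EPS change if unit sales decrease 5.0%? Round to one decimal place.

At 41,900 units, contribution = 41,900 × £135.28 = £5,668,232.00.
Operating income = contribution − fixed costs = £5,668,232.00 − £2,224,700 = £3,443,532.00.
Interest = £1,506,400.00, so EBIT − I = £1,937,132.00.
DCL = total CM / (EBIT − I) = £5,668,232.00 / £1,937,132.00 = 2.9261.
EPS therefore changes by 2.9261 × (-5.0%) = -14.6%.

-14.6%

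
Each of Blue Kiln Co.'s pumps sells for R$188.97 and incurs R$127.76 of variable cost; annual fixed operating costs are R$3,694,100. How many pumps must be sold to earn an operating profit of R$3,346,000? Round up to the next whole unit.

115,016 pumps

Contribution margin per unit = R$188.97 − R$127.76 = R$61.21.
Units = (FC + target) / CM = (R$3,694,100 + R$3,346,000) / R$61.21 = 115,015.52, so 115,016 pumps.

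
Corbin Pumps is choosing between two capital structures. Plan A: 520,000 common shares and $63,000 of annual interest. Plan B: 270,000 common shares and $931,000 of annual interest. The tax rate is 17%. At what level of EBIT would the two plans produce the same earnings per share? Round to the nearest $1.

At indifference, (EBIT − 63,000)(1 − t)/520,000 = (EBIT − 931,000)(1 − t)/270,000.
The (1 − t) factor cancels: (EBIT − 63,000) × 270,000 = (EBIT − 931,000) × 520,000.
Solving, EBIT = (931,000·520,000 − 63,000·270,000) / (520,000 − 270,000) = 467,110,000,000 / 250,000 = 1,868,440.00.

$1,868,440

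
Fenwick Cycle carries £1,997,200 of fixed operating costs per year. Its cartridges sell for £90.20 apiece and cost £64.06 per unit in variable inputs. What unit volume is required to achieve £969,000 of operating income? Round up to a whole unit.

Contribution margin per unit = £90.20 − £64.06 = £26.14.
Required volume = (fixed costs + target profit) ÷ CM = (£1,997,200 + £969,000) ÷ £26.14 = 113,473.60, so 113,474 cartridges.

113,474 cartridges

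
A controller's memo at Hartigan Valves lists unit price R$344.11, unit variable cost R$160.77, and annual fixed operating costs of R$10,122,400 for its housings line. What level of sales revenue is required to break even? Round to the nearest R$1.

R$18,998,686

CM per unit = R$344.11 − R$160.77 = R$183.34; CM ratio = R$183.34 / R$344.11 = 0.5328.
Break-even sales = FC ÷ CM ratio = R$10,122,400 × R$344.11 / R$183.34 = R$18,998,686.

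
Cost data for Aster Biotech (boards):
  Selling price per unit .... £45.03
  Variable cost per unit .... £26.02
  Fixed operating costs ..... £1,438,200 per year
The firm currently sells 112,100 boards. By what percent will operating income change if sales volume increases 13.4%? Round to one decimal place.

+41.2%

At 112,100 units, contribution = 112,100 × £19.01 = £2,131,021.00.
EBIT = £2,131,021.00 − £1,438,200 = £692,821.00.
So DOL = total CM / EBIT = £2,131,021.00 / £692,821.00 = 3.0759.
Operating income changes by 3.0759 × +13.4% = +41.2%.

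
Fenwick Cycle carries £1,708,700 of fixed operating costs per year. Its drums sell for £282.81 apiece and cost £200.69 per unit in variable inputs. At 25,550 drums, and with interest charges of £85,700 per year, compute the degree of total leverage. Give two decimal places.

6.91

At 25,550 units, contribution = 25,550 × £82.12 = £2,098,166.00.
Operating income = contribution − fixed costs = £2,098,166.00 − £1,708,700 = £389,466.00. Interest = £85,700.00.
DOL = £2,098,166.00 ÷ £389,466.00 = 5.3873; DFL = £389,466.00 ÷ £303,766.00 = 1.2821.
DCL = DOL × DFL = 5.3873 × 1.2821 = 6.9071.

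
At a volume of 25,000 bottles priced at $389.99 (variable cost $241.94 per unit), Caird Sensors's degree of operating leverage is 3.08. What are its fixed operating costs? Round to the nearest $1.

$2,499,545

Contribution at this volume is 25,000 × $148.05 = $3,701,250.00.
DOL = contribution / EBIT, so EBIT = $3,701,250.00 / 3.08 = $1,201,704.55.
Fixed costs = CM − EBIT = $3,701,250.00 − $1,201,704.55 = $2,499,545.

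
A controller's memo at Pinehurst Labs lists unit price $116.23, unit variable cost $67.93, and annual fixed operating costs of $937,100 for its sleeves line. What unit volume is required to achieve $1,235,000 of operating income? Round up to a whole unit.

44,972 sleeves

Unit CM = price − variable cost = $116.23 − $67.93 = $48.30.
Required volume = (fixed costs + target profit) ÷ CM = ($937,100 + $1,235,000) ÷ $48.30 = 44,971.01, so 44,972 sleeves.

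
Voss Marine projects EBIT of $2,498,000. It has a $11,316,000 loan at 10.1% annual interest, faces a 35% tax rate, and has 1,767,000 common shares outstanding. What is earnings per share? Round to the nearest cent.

$0.50

Interest = $1,142,916.00, so EBT = $2,498,000 − $1,142,916.00 = $1,355,084.00.
Net income = $1,355,084.00 × (1 − 0.35) = $880,804.60.
EPS = $880,804.60 ÷ 1,767,000 = $0.50.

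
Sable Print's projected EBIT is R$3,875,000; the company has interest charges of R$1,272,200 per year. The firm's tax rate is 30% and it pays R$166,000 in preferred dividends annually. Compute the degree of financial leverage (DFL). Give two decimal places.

Interest = R$1,272,200.00.
Preferred dividends grossed up pre-tax: R$166,000 / (1 − 0.30) = R$237,142.86.
DFL = EBIT ÷ [EBIT − I − D_p/(1−t)] = R$3,875,000 ÷ [R$3,875,000 − R$1,272,200.00 − R$237,142.86] = R$3,875,000 ÷ R$2,365,657.14 = 1.6380.

1.64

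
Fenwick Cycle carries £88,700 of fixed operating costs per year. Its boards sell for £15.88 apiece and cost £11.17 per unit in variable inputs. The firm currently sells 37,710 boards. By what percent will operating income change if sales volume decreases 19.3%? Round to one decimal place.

-38.6%

At 37,710 units, contribution = 37,710 × £4.71 = £177,614.10.
Subtracting fixed costs: EBIT = £177,614.10 − £88,700 = £88,914.10.
DOL = contribution ÷ EBIT = £177,614.10 ÷ £88,914.10 = 1.9976.
%ΔEBIT = DOL × %ΔSales = 1.9976 × -19.3% = -38.6%.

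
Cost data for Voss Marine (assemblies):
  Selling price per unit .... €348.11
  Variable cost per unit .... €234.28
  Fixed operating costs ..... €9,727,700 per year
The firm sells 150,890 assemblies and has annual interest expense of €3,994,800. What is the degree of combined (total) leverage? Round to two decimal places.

4.97

At 150,890 units, contribution = 150,890 × €113.83 = €17,175,808.70.
Operating income = contribution − fixed costs = €17,175,808.70 − €9,727,700 = €7,448,108.70. Interest = €3,994,800.00.
DOL = €17,175,808.70 ÷ €7,448,108.70 = 2.3061; DFL = €7,448,108.70 ÷ €3,453,308.70 = 2.1568.
DCL = DOL × DFL = 2.3061 × 2.1568 = 4.9738.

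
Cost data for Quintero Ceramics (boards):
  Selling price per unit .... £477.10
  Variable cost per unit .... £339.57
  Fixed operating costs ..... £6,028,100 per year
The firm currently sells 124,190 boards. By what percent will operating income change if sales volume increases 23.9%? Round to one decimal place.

+36.9%

Total contribution margin = 124,190 × £137.53 = £17,079,850.70.
Subtracting fixed costs: EBIT = £17,079,850.70 − £6,028,100 = £11,051,750.70.
DOL = contribution ÷ EBIT = £17,079,850.70 ÷ £11,051,750.70 = 1.5454.
So EBIT moves 1.5454 × (+23.9%) = +36.9%.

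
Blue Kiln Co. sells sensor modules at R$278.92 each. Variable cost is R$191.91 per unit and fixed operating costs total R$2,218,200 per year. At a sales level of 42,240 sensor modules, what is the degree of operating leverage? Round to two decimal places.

2.52

Total contribution margin = 42,240 × R$87.01 = R$3,675,302.40.
Operating income = contribution − fixed costs = R$3,675,302.40 − R$2,218,200 = R$1,457,102.40.
So DOL = total CM / EBIT = R$3,675,302.40 / R$1,457,102.40 = 2.5223.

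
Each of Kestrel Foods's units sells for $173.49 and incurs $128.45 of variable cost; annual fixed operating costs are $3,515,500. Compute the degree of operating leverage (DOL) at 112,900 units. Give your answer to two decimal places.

Total contribution margin = 112,900 × $45.04 = $5,085,016.00.
Subtracting fixed costs: EBIT = $5,085,016.00 − $3,515,500 = $1,569,516.00.
Degree of operating leverage = $5,085,016.00 / $1,569,516.00 = 3.2399.

3.24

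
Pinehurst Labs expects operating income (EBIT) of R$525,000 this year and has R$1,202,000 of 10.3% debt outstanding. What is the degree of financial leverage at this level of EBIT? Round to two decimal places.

1.31

Annual interest charges come to R$123,806.00.
Degree of financial leverage = EBIT / (EBIT − interest) = R$525,000 / R$401,194.00 = 1.3086.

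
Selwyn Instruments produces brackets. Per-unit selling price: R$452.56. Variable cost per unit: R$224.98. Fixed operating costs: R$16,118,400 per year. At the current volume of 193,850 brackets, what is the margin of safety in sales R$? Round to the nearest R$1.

Each unit contributes R$452.56 − R$224.98 = R$227.58. Break-even units = R$16,118,400 ÷ R$227.58 = 70,825.20; break-even revenue = 70,825.20 × R$452.56 = R$32,052,654.47.
Actual sales revenue = 193,850 × R$452.56 = R$87,728,756.00.
Margin of safety = R$87,728,756.00 − R$32,052,654.47 = R$55,676,102.

R$55,676,102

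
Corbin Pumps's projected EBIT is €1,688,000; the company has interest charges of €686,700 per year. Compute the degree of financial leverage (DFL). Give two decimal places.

1.69

Annual interest charges come to €686,700.00.
DFL = EBIT ÷ (EBIT − I) = €1,688,000 ÷ (€1,688,000 − €686,700.00) = €1,688,000 ÷ €1,001,300.00 = 1.6858.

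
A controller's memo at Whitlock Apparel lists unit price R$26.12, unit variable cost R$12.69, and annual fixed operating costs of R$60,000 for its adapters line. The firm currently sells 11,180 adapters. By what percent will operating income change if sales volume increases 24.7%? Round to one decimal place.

+41.1%

At 11,180 units, contribution = 11,180 × R$13.43 = R$150,147.40.
Subtracting fixed costs: EBIT = R$150,147.40 − R$60,000 = R$90,147.40.
DOL = contribution ÷ EBIT = R$150,147.40 ÷ R$90,147.40 = 1.6656.
%ΔEBIT = DOL × %ΔSales = 1.6656 × +24.7% = +41.1%.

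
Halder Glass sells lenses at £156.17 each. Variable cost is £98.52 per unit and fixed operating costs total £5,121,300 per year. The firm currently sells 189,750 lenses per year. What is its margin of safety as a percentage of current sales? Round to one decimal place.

Unit CM = price − variable cost = £156.17 − £98.52 = £57.65. Break-even units = £5,121,300 ÷ £57.65 = 88,834.35; break-even revenue = 88,834.35 × £156.17 = £13,873,259.69.
Actual sales revenue = 189,750 × £156.17 = £29,633,257.50.
Margin of safety = (£29,633,257.50 − £13,873,259.69) ÷ £29,633,257.50 = 53.2%.

53.2%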